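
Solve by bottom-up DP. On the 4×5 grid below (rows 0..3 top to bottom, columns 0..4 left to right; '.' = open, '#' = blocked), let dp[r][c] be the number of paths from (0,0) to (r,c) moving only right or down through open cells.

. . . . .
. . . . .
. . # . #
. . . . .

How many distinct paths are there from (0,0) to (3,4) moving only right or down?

8

r\c   0   1   2   3   4
  0   1   1   1   1   1
  1   1   2   3   4   5
  2   1   3   0   4   0
  3   1   4   4   8   8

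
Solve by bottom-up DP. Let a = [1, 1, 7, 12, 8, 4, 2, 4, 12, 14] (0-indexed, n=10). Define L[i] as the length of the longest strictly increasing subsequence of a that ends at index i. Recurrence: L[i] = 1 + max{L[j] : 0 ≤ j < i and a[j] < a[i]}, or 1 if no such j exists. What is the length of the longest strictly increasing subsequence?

   i    0    1    2    3    4    5    6    7    8    9
a[i]    1    1    7   12    8    4    2    4   12   14
L[i]    1    1    2    3    3    2    2    3    4    5

5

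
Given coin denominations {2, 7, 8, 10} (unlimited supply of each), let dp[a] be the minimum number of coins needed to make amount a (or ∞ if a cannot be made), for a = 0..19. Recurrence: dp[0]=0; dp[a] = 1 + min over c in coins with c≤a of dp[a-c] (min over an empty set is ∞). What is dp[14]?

 a  0  1  2  3  4  5  6  7  8  9 10 11 12 13 14 15 16 17 18 19
dp  0  -  1  -  2  -  3  1  1  2  1  3  2  4  2  2  2  2  2  3
(- denotes ∞ / unreachable)

2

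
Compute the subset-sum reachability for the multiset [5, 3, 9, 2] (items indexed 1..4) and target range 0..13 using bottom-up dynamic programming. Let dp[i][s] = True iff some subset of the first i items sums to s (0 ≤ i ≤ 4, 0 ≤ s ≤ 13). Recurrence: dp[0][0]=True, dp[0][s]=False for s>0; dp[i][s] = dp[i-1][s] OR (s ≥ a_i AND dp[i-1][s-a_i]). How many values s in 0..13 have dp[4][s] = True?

i\s   0   1   2   3   4   5   6   7   8   9  10  11  12  13
  0   T   F   F   F   F   F   F   F   F   F   F   F   F   F
  1   T   F   F   F   F   T   F   F   F   F   F   F   F   F
  2   T   F   F   T   F   T   F   F   T   F   F   F   F   F
  3   T   F   F   T   F   T   F   F   T   T   F   F   T   F
  4   T   F   T   T   F   T   F   T   T   T   T   T   T   F

10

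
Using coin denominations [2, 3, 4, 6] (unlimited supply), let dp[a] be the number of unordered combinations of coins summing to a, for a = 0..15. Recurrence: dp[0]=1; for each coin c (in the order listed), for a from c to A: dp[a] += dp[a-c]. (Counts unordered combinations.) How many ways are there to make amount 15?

after  coin     0     1     2     3     4     5     6     7     8     9    10    11    12    13    14    15
          2     1     0     1     0     1     0     1     0     1     0     1     0     1     0     1     0
          3     1     0     1     1     1     1     2     1     2     2     2     2     3     2     3     3
          4     1     0     1     1     2     1     3     2     4     3     5     4     7     5     8     7
          6     1     0     1     1     2     1     4     2     5     4     7     5    11     7    13    11

11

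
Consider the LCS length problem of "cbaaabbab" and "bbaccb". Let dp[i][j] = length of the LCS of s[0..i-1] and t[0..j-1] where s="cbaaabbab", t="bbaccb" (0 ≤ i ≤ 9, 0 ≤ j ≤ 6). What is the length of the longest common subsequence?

   ''  b  b  a  c  c  b
''  0  0  0  0  0  0  0
 c  0  0  0  0  1  1  1
 b  0  1  1  1  1  1  2
 a  0  1  1  2  2  2  2
 a  0  1  1  2  2  2  2
 a  0  1  1  2  2  2  2
 b  0  1  2  2  2  2  3
 b  0  1  2  2  2  2  3
 a  0  1  2  3  3  3  3
 b  0  1  2  3  3  3  4

4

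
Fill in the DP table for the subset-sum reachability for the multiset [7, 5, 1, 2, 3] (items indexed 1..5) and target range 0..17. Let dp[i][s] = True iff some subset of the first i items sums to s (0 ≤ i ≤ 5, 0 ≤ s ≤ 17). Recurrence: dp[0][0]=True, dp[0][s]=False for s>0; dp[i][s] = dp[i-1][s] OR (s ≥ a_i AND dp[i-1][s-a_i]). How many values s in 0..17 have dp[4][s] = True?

i\s   0   1   2   3   4   5   6   7   8   9  10  11  12  13  14  15  16  17
  0   T   F   F   F   F   F   F   F   F   F   F   F   F   F   F   F   F   F
  1   T   F   F   F   F   F   F   T   F   F   F   F   F   F   F   F   F   F
  2   T   F   F   F   F   T   F   T   F   F   F   F   T   F   F   F   F   F
  3   T   T   F   F   F   T   T   T   T   F   F   F   T   T   F   F   F   F
  4   T   T   T   T   F   T   T   T   T   T   T   F   T   T   T   T   F   F
  5   T   T   T   T   T   T   T   T   T   T   T   T   T   T   T   T   T   T

14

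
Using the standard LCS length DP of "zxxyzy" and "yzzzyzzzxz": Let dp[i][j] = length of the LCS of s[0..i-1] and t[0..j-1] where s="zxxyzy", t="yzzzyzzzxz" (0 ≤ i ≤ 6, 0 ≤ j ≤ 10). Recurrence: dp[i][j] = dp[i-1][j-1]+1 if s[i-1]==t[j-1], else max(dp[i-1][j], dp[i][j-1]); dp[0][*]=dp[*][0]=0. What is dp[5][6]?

   ''  y  z  z  z  y  z  z  z  x  z
''  0  0  0  0  0  0  0  0  0  0  0
 z  0  0  1  1  1  1  1  1  1  1  1
 x  0  0  1  1  1  1  1  1  1  2  2
 x  0  0  1  1  1  1  1  1  1  2  2
 y  0  1  1  1  1  2  2  2  2  2  2
 z  0  1  2  2  2  2  3  3  3  3  3
 y  0  1  2  2  2  3  3  3  3  3  3

3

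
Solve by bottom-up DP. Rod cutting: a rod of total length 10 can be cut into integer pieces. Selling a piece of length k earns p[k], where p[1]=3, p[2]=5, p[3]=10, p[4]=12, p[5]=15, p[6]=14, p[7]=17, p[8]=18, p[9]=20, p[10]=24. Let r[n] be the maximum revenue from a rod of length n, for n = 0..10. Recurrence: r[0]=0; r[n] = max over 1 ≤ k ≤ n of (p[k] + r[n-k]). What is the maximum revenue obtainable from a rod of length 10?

33

   n    0    1    2    3    4    5    6    7    8    9   10
r[n]    0    3    6   10   13   16   20   23   26   30   33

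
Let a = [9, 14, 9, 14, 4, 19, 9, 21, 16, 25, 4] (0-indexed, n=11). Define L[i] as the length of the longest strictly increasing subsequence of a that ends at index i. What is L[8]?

   i    0    1    2    3    4    5    6    7    8    9   10
a[i]    9   14    9   14    4   19    9   21   16   25    4
L[i]    1    2    1    2    1    3    2    4    3    5    1

3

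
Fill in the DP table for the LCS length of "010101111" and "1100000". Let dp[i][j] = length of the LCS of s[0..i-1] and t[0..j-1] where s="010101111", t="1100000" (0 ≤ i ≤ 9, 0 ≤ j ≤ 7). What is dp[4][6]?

   ''  1  1  0  0  0  0  0
''  0  0  0  0  0  0  0  0
 0  0  0  0  1  1  1  1  1
 1  0  1  1  1  1  1  1  1
 0  0  1  1  2  2  2  2  2
 1  0  1  2  2  2  2  2  2
 0  0  1  2  3  3  3  3  3
 1  0  1  2  3  3  3  3  3
 1  0  1  2  3  3  3  3  3
 1  0  1  2  3  3  3  3  3
 1  0  1  2  3  3  3  3  3

2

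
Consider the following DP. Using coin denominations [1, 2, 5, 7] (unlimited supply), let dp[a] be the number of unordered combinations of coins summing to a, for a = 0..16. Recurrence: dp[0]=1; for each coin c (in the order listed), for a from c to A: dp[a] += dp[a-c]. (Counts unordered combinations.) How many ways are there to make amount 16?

after  coin     0     1     2     3     4     5     6     7     8     9    10    11    12    13    14    15    16
          1     1     1     1     1     1     1     1     1     1     1     1     1     1     1     1     1     1
          2     1     1     2     2     3     3     4     4     5     5     6     6     7     7     8     8     9
          5     1     1     2     2     3     4     5     6     7     8    10    11    13    14    16    18    20
          7     1     1     2     2     3     4     5     7     8    10    12    14    17    19    23    26    30

30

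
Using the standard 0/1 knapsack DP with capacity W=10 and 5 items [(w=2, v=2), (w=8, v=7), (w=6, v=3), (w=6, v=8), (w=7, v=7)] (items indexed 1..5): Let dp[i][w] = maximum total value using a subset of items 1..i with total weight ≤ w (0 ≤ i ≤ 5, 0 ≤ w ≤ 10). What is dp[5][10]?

i\w   0   1   2   3   4   5   6   7   8   9  10
  0   0   0   0   0   0   0   0   0   0   0   0
  1   0   0   2   2   2   2   2   2   2   2   2
  2   0   0   2   2   2   2   2   2   7   7   9
  3   0   0   2   2   2   2   3   3   7   7   9
  4   0   0   2   2   2   2   8   8  10  10  10
  5   0   0   2   2   2   2   8   8  10  10  10

10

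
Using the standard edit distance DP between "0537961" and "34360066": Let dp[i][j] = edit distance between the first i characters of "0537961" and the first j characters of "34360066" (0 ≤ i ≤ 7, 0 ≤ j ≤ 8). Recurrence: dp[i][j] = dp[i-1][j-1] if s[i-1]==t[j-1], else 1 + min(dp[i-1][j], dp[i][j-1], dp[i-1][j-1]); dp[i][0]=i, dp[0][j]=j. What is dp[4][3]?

3

   ''  3  4  3  6  0  0  6  6
''  0  1  2  3  4  5  6  7  8
 0  1  1  2  3  4  4  5  6  7
 5  2  2  2  3  4  5  5  6  7
 3  3  2  3  2  3  4  5  6  7
 7  4  3  3  3  3  4  5  6  7
 9  5  4  4  4  4  4  5  6  7
 6  6  5  5  5  4  5  5  5  6
 1  7  6  6  6  5  5  6  6  6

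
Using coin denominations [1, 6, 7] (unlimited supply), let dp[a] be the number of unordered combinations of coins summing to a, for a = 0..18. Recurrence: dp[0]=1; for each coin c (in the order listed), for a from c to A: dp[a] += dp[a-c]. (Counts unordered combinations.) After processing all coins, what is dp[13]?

after  coin     0     1     2     3     4     5     6     7     8     9    10    11    12    13    14    15    16    17    18
          1     1     1     1     1     1     1     1     1     1     1     1     1     1     1     1     1     1     1     1
          6     1     1     1     1     1     1     2     2     2     2     2     2     3     3     3     3     3     3     4
          7     1     1     1     1     1     1     2     3     3     3     3     3     4     5     6     6     6     6     7

5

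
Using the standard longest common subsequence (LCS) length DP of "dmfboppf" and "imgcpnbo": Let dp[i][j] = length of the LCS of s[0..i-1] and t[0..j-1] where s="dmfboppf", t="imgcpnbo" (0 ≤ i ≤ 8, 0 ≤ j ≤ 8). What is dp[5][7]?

   ''  i  m  g  c  p  n  b  o
''  0  0  0  0  0  0  0  0  0
 d  0  0  0  0  0  0  0  0  0
 m  0  0  1  1  1  1  1  1  1
 f  0  0  1  1  1  1  1  1  1
 b  0  0  1  1  1  1  1  2  2
 o  0  0  1  1  1  1  1  2  3
 p  0  0  1  1  1  2  2  2  3
 p  0  0  1  1  1  2  2  2  3
 f  0  0  1  1  1  2  2  2  3

2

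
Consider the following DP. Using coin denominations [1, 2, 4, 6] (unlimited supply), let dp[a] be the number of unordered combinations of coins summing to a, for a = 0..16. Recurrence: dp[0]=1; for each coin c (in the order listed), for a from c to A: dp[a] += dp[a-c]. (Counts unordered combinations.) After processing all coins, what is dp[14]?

after  coin     0     1     2     3     4     5     6     7     8     9    10    11    12    13    14    15    16
          1     1     1     1     1     1     1     1     1     1     1     1     1     1     1     1     1     1
          2     1     1     2     2     3     3     4     4     5     5     6     6     7     7     8     8     9
          4     1     1     2     2     4     4     6     6     9     9    12    12    16    16    20    20    25
          6     1     1     2     2     4     4     7     7    11    11    16    16    23    23    31    31    41

31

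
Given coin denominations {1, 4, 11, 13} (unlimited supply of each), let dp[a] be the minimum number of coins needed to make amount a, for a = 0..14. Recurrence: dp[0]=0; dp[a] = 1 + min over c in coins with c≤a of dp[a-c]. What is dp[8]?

2

 a  0  1  2  3  4  5  6  7  8  9 10 11 12 13 14
dp  0  1  2  3  1  2  3  4  2  3  4  1  2  1  2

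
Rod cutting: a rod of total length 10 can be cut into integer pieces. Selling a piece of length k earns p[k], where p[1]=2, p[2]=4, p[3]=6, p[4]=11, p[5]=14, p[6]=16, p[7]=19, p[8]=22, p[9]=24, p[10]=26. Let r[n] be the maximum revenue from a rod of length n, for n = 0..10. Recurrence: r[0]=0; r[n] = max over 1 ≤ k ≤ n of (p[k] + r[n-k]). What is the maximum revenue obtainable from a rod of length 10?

28

   n    0    1    2    3    4    5    6    7    8    9   10
r[n]    0    2    4    6   11   14   16   19   22   25   28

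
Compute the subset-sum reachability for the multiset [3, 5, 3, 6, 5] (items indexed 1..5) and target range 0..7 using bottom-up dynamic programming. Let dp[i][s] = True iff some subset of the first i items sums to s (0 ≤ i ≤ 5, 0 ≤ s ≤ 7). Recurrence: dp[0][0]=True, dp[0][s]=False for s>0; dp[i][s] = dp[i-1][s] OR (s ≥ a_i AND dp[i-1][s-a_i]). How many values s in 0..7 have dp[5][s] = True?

i\s   0   1   2   3   4   5   6   7
  0   T   F   F   F   F   F   F   F
  1   T   F   F   T   F   F   F   F
  2   T   F   F   T   F   T   F   F
  3   T   F   F   T   F   T   T   F
  4   T   F   F   T   F   T   T   F
  5   T   F   F   T   F   T   T   F

4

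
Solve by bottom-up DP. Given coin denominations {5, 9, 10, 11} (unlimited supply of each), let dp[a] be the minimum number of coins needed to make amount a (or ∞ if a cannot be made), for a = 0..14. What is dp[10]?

 a  0  1  2  3  4  5  6  7  8  9 10 11 12 13 14
dp  0  -  -  -  -  1  -  -  -  1  1  1  -  -  2
(- denotes ∞ / unreachable)

1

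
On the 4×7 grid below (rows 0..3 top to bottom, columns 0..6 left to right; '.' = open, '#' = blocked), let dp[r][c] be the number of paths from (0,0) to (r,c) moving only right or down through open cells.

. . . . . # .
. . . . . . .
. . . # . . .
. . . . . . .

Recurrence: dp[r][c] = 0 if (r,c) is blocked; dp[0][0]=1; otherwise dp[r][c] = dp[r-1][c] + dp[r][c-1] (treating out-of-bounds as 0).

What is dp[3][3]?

10

r\c   0   1   2   3   4   5   6
  0   1   1   1   1   1   0   0
  1   1   2   3   4   5   5   5
  2   1   3   6   0   5  10  15
  3   1   4  10  10  15  25  40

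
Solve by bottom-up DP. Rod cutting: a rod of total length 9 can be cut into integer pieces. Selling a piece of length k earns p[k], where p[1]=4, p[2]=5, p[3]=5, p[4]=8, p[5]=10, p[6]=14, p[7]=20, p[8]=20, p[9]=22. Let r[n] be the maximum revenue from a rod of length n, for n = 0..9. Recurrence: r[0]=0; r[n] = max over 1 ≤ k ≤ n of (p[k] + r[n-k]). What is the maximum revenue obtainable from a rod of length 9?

   n    0    1    2    3    4    5    6    7    8    9
r[n]    0    4    8   12   16   20   24   28   32   36

36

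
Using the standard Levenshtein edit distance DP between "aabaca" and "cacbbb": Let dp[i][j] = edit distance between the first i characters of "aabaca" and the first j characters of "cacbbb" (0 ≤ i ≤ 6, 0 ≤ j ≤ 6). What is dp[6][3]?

   ''  c  a  c  b  b  b
''  0  1  2  3  4  5  6
 a  1  1  1  2  3  4  5
 a  2  2  1  2  3  4  5
 b  3  3  2  2  2  3  4
 a  4  4  3  3  3  3  4
 c  5  4  4  3  4  4  4
 a  6  5  4  4  4  5  5

4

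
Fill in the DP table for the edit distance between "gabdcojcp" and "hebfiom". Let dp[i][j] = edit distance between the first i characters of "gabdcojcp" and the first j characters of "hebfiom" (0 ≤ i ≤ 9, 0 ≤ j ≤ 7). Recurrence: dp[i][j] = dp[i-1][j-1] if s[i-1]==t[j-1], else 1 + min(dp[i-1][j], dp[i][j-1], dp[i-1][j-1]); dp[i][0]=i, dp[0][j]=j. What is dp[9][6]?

7

   ''  h  e  b  f  i  o  m
''  0  1  2  3  4  5  6  7
 g  1  1  2  3  4  5  6  7
 a  2  2  2  3  4  5  6  7
 b  3  3  3  2  3  4  5  6
 d  4  4  4  3  3  4  5  6
 c  5  5  5  4  4  4  5  6
 o  6  6  6  5  5  5  4  5
 j  7  7  7  6  6  6  5  5
 c  8  8  8  7  7  7  6  6
 p  9  9  9  8  8  8  7  7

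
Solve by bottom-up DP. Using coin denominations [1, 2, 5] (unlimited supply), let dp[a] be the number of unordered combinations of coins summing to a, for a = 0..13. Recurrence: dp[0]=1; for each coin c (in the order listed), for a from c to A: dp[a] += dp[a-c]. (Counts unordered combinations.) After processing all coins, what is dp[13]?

14

after  coin     0     1     2     3     4     5     6     7     8     9    10    11    12    13
          1     1     1     1     1     1     1     1     1     1     1     1     1     1     1
          2     1     1     2     2     3     3     4     4     5     5     6     6     7     7
          5     1     1     2     2     3     4     5     6     7     8    10    11    13    14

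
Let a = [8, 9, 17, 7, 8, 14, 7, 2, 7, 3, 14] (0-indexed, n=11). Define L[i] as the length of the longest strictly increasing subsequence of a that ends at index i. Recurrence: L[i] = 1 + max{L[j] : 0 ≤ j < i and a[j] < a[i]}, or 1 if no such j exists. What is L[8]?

2

   i    0    1    2    3    4    5    6    7    8    9   10
a[i]    8    9   17    7    8   14    7    2    7    3   14
L[i]    1    2    3    1    2    3    1    1    2    2    3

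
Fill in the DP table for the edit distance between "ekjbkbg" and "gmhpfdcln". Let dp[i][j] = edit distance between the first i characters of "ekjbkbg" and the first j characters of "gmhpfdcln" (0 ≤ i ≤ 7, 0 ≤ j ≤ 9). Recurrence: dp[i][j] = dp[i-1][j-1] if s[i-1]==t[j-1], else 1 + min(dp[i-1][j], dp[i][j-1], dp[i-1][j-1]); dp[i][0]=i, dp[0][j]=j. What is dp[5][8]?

8

   ''  g  m  h  p  f  d  c  l  n
''  0  1  2  3  4  5  6  7  8  9
 e  1  1  2  3  4  5  6  7  8  9
 k  2  2  2  3  4  5  6  7  8  9
 j  3  3  3  3  4  5  6  7  8  9
 b  4  4  4  4  4  5  6  7  8  9
 k  5  5  5  5  5  5  6  7  8  9
 b  6  6  6  6  6  6  6  7  8  9
 g  7  6  7  7  7  7  7  7  8  9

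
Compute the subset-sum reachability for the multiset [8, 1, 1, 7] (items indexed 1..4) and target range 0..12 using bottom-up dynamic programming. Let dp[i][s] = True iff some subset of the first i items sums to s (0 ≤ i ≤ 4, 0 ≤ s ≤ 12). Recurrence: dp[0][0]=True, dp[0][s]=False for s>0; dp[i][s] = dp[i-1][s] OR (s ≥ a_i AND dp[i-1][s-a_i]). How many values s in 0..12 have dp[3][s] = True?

6

i\s   0   1   2   3   4   5   6   7   8   9  10  11  12
  0   T   F   F   F   F   F   F   F   F   F   F   F   F
  1   T   F   F   F   F   F   F   F   T   F   F   F   F
  2   T   T   F   F   F   F   F   F   T   T   F   F   F
  3   T   T   T   F   F   F   F   F   T   T   T   F   F
  4   T   T   T   F   F   F   F   T   T   T   T   F   F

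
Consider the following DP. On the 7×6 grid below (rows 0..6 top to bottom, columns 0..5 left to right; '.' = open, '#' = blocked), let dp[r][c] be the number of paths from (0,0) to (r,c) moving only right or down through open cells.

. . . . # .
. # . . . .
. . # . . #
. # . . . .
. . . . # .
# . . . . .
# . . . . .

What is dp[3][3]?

2

r\c   0   1   2   3   4   5
  0   1   1   1   1   0   0
  1   1   0   1   2   2   2
  2   1   1   0   2   4   0
  3   1   0   0   2   6   6
  4   1   1   1   3   0   6
  5   0   1   2   5   5  11
  6   0   1   3   8  13  24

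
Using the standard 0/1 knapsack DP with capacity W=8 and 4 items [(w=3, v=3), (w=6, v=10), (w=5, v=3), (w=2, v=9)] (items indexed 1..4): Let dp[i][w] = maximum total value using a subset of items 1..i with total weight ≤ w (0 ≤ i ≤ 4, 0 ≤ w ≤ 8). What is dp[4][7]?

12

i\w   0   1   2   3   4   5   6   7   8
  0   0   0   0   0   0   0   0   0   0
  1   0   0   0   3   3   3   3   3   3
  2   0   0   0   3   3   3  10  10  10
  3   0   0   0   3   3   3  10  10  10
  4   0   0   9   9   9  12  12  12  19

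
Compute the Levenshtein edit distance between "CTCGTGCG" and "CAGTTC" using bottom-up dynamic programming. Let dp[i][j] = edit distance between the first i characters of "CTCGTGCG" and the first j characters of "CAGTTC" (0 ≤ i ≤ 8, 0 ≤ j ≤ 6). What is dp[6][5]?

3

   ''  C  A  G  T  T  C
''  0  1  2  3  4  5  6
 C  1  0  1  2  3  4  5
 T  2  1  1  2  2  3  4
 C  3  2  2  2  3  3  3
 G  4  3  3  2  3  4  4
 T  5  4  4  3  2  3  4
 G  6  5  5  4  3  3  4
 C  7  6  6  5  4  4  3
 G  8  7  7  6  5  5  4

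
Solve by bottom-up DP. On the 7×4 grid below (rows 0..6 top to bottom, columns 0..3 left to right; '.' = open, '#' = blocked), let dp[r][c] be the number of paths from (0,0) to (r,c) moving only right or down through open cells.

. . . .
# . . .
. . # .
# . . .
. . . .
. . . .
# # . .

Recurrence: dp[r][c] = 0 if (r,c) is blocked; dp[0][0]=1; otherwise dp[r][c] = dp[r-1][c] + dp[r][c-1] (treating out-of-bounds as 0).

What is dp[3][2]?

r\c   0   1   2   3
  0   1   1   1   1
  1   0   1   2   3
  2   0   1   0   3
  3   0   1   1   4
  4   0   1   2   6
  5   0   1   3   9
  6   0   0   3  12

1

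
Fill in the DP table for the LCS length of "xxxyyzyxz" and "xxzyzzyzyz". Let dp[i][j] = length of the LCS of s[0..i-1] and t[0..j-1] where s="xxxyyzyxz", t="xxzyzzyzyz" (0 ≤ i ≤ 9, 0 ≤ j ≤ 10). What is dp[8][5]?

4

   ''  x  x  z  y  z  z  y  z  y  z
''  0  0  0  0  0  0  0  0  0  0  0
 x  0  1  1  1  1  1  1  1  1  1  1
 x  0  1  2  2  2  2  2  2  2  2  2
 x  0  1  2  2  2  2  2  2  2  2  2
 y  0  1  2  2  3  3  3  3  3  3  3
 y  0  1  2  2  3  3  3  4  4  4  4
 z  0  1  2  3  3  4  4  4  5  5  5
 y  0  1  2  3  4  4  4  5  5  6  6
 x  0  1  2  3  4  4  4  5  5  6  6
 z  0  1  2  3  4  5  5  5  6  6  7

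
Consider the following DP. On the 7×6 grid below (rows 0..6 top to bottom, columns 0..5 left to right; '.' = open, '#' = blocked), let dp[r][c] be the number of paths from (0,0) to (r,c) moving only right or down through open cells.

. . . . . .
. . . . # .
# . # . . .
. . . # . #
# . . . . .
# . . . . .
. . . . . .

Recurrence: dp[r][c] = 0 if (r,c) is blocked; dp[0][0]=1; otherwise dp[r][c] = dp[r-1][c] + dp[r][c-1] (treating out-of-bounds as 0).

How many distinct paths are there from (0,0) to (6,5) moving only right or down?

62

r\c   0   1   2   3   4   5
  0   1   1   1   1   1   1
  1   1   2   3   4   0   1
  2   0   2   0   4   4   5
  3   0   2   2   0   4   0
  4   0   2   4   4   8   8
  5   0   2   6  10  18  26
  6   0   2   8  18  36  62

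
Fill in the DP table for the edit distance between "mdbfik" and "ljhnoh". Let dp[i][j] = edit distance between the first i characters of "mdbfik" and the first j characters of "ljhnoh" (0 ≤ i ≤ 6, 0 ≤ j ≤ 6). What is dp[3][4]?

4

   ''  l  j  h  n  o  h
''  0  1  2  3  4  5  6
 m  1  1  2  3  4  5  6
 d  2  2  2  3  4  5  6
 b  3  3  3  3  4  5  6
 f  4  4  4  4  4  5  6
 i  5  5  5  5  5  5  6
 k  6  6  6  6  6  6  6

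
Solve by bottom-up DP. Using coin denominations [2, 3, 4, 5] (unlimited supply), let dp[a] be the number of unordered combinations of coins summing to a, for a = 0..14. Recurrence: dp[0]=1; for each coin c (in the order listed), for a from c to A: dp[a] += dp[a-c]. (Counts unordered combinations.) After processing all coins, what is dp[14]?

13

after  coin     0     1     2     3     4     5     6     7     8     9    10    11    12    13    14
          2     1     0     1     0     1     0     1     0     1     0     1     0     1     0     1
          3     1     0     1     1     1     1     2     1     2     2     2     2     3     2     3
          4     1     0     1     1     2     1     3     2     4     3     5     4     7     5     8
          5     1     0     1     1     2     2     3     3     5     5     7     7    10    10    13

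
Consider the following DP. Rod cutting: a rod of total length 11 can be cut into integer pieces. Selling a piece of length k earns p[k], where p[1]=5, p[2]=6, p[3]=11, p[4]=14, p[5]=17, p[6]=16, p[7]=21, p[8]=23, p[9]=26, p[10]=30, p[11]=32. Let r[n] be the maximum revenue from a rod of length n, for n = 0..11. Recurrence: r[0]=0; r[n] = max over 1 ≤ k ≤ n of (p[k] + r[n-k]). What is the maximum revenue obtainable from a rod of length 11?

   n    0    1    2    3    4    5    6    7    8    9   10   11
r[n]    0    5   10   15   20   25   30   35   40   45   50   55

55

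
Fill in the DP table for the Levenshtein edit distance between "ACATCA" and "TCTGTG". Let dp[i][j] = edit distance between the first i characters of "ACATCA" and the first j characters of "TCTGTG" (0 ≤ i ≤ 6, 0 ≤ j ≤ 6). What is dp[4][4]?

3

   ''  T  C  T  G  T  G
''  0  1  2  3  4  5  6
 A  1  1  2  3  4  5  6
 C  2  2  1  2  3  4  5
 A  3  3  2  2  3  4  5
 T  4  3  3  2  3  3  4
 C  5  4  3  3  3  4  4
 A  6  5  4  4  4  4  5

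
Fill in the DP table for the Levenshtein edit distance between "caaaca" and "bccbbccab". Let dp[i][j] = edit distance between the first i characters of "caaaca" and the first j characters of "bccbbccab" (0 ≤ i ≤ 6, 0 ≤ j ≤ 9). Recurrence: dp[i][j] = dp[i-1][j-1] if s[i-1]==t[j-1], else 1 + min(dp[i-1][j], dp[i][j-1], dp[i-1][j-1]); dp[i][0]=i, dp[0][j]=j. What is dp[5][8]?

6

   ''  b  c  c  b  b  c  c  a  b
''  0  1  2  3  4  5  6  7  8  9
 c  1  1  1  2  3  4  5  6  7  8
 a  2  2  2  2  3  4  5  6  6  7
 a  3  3  3  3  3  4  5  6  6  7
 a  4  4  4  4  4  4  5  6  6  7
 c  5  5  4  4  5  5  4  5  6  7
 a  6  6  5  5  5  6  5  5  5  6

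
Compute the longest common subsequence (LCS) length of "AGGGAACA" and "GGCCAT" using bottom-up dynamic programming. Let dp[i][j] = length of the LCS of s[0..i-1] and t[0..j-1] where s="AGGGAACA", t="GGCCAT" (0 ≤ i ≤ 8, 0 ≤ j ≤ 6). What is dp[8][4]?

3

   ''  G  G  C  C  A  T
''  0  0  0  0  0  0  0
 A  0  0  0  0  0  1  1
 G  0  1  1  1  1  1  1
 G  0  1  2  2  2  2  2
 G  0  1  2  2  2  2  2
 A  0  1  2  2  2  3  3
 A  0  1  2  2  2  3  3
 C  0  1  2  3  3  3  3
 A  0  1  2  3  3  4  4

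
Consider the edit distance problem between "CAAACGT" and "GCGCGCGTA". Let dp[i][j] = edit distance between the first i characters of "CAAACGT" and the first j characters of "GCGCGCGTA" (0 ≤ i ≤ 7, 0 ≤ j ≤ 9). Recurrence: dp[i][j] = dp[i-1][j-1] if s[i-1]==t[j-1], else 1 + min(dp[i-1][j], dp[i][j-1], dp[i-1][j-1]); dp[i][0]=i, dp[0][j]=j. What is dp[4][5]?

   ''  G  C  G  C  G  C  G  T  A
''  0  1  2  3  4  5  6  7  8  9
 C  1  1  1  2  3  4  5  6  7  8
 A  2  2  2  2  3  4  5  6  7  7
 A  3  3  3  3  3  4  5  6  7  7
 A  4  4  4  4  4  4  5  6  7  7
 C  5  5  4  5  4  5  4  5  6  7
 G  6  5  5  4  5  4  5  4  5  6
 T  7  6  6  5  5  5  5  5  4  5

4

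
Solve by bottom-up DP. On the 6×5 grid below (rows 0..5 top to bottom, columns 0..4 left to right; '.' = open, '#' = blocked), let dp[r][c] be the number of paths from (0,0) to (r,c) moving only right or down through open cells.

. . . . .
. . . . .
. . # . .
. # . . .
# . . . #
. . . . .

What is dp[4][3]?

4

r\c   0   1   2   3   4
  0   1   1   1   1   1
  1   1   2   3   4   5
  2   1   3   0   4   9
  3   1   0   0   4  13
  4   0   0   0   4   0
  5   0   0   0   4   4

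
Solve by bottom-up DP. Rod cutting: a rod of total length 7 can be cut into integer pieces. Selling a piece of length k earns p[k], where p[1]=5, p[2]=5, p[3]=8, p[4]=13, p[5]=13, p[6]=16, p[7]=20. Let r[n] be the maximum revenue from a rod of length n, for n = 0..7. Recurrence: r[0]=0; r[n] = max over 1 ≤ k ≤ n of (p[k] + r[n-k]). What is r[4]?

   n    0    1    2    3    4    5    6    7
r[n]    0    5   10   15   20   25   30   35

20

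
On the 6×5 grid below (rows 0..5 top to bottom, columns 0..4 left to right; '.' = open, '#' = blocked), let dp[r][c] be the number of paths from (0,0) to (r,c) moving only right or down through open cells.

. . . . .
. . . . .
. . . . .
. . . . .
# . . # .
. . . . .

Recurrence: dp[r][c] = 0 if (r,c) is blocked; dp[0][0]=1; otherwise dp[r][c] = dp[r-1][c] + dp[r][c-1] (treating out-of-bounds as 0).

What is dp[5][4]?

53

r\c   0   1   2   3   4
  0   1   1   1   1   1
  1   1   2   3   4   5
  2   1   3   6  10  15
  3   1   4  10  20  35
  4   0   4  14   0  35
  5   0   4  18  18  53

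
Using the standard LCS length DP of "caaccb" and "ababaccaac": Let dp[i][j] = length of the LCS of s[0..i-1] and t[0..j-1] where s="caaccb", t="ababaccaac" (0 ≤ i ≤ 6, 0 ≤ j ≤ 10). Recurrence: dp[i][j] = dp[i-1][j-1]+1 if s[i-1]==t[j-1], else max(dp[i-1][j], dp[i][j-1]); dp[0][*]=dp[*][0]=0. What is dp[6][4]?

   ''  a  b  a  b  a  c  c  a  a  c
''  0  0  0  0  0  0  0  0  0  0  0
 c  0  0  0  0  0  0  1  1  1  1  1
 a  0  1  1  1  1  1  1  1  2  2  2
 a  0  1  1  2  2  2  2  2  2  3  3
 c  0  1  1  2  2  2  3  3  3  3  4
 c  0  1  1  2  2  2  3  4  4  4  4
 b  0  1  2  2  3  3  3  4  4  4  4

3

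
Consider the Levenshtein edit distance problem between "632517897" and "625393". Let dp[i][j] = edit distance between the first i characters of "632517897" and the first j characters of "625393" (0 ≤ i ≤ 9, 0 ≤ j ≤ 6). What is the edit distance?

5

   ''  6  2  5  3  9  3
''  0  1  2  3  4  5  6
 6  1  0  1  2  3  4  5
 3  2  1  1  2  2  3  4
 2  3  2  1  2  3  3  4
 5  4  3  2  1  2  3  4
 1  5  4  3  2  2  3  4
 7  6  5  4  3  3  3  4
 8  7  6  5  4  4  4  4
 9  8  7  6  5  5  4  5
 7  9  8  7  6  6  5  5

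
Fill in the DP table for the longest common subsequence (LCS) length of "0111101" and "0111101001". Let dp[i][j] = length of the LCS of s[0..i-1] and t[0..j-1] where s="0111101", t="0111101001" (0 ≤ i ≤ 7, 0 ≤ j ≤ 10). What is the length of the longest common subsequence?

   ''  0  1  1  1  1  0  1  0  0  1
''  0  0  0  0  0  0  0  0  0  0  0
 0  0  1  1  1  1  1  1  1  1  1  1
 1  0  1  2  2  2  2  2  2  2  2  2
 1  0  1  2  3  3  3  3  3  3  3  3
 1  0  1  2  3  4  4  4  4  4  4  4
 1  0  1  2  3  4  5  5  5  5  5  5
 0  0  1  2  3  4  5  6  6  6  6  6
 1  0  1  2  3  4  5  6  7  7  7  7

7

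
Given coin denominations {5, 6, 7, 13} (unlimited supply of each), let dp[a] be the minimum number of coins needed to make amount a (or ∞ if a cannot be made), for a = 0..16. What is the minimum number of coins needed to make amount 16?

3

 a  0  1  2  3  4  5  6  7  8  9 10 11 12 13 14 15 16
dp  0  -  -  -  -  1  1  1  -  -  2  2  2  1  2  3  3
(- denotes ∞ / unreachable)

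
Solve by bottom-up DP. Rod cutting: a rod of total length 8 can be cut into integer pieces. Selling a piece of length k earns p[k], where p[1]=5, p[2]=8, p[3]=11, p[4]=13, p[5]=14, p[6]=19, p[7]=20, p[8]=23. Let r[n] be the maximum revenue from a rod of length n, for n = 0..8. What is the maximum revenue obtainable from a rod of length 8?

40

   n    0    1    2    3    4    5    6    7    8
r[n]    0    5   10   15   20   25   30   35   40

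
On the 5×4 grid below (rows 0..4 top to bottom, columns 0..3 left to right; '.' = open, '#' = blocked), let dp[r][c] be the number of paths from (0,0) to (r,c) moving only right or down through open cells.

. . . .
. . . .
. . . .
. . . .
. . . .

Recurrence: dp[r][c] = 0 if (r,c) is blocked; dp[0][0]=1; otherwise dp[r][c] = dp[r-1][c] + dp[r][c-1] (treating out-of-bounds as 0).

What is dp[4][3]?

r\c   0   1   2   3
  0   1   1   1   1
  1   1   2   3   4
  2   1   3   6  10
  3   1   4  10  20
  4   1   5  15  35

35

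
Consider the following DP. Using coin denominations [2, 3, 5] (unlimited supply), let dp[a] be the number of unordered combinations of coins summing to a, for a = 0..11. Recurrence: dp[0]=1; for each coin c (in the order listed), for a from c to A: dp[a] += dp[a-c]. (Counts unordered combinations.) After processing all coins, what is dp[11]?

after  coin     0     1     2     3     4     5     6     7     8     9    10    11
          2     1     0     1     0     1     0     1     0     1     0     1     0
          3     1     0     1     1     1     1     2     1     2     2     2     2
          5     1     0     1     1     1     2     2     2     3     3     4     4

4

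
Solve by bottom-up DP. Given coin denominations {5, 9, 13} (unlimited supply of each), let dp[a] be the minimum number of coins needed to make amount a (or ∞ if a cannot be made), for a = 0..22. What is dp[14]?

2

 a  0  1  2  3  4  5  6  7  8  9 10 11 12 13 14 15 16 17 18 19 20 21 22
dp  0  -  -  -  -  1  -  -  -  1  2  -  -  1  2  3  -  -  2  3  4  -  2
(- denotes ∞ / unreachable)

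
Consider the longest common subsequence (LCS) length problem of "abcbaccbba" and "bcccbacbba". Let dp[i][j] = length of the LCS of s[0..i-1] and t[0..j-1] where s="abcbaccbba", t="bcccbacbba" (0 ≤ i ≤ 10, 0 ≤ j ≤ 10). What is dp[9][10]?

   ''  b  c  c  c  b  a  c  b  b  a
''  0  0  0  0  0  0  0  0  0  0  0
 a  0  0  0  0  0  0  1  1  1  1  1
 b  0  1  1  1  1  1  1  1  2  2  2
 c  0  1  2  2  2  2  2  2  2  2  2
 b  0  1  2  2  2  3  3  3  3  3  3
 a  0  1  2  2  2  3  4  4  4  4  4
 c  0  1  2  3  3  3  4  5  5  5  5
 c  0  1  2  3  4  4  4  5  5  5  5
 b  0  1  2  3  4  5  5  5  6  6  6
 b  0  1  2  3  4  5  5  5  6  7  7
 a  0  1  2  3  4  5  6  6  6  7  8

7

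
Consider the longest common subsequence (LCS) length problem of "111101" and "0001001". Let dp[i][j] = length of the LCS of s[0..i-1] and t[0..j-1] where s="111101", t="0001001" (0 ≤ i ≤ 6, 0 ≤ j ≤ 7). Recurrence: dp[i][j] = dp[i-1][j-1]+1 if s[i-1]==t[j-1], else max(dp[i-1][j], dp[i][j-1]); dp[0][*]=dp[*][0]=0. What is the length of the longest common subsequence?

   ''  0  0  0  1  0  0  1
''  0  0  0  0  0  0  0  0
 1  0  0  0  0  1  1  1  1
 1  0  0  0  0  1  1  1  2
 1  0  0  0  0  1  1  1  2
 1  0  0  0  0  1  1  1  2
 0  0  1  1  1  1  2  2  2
 1  0  1  1  1  2  2  2  3

3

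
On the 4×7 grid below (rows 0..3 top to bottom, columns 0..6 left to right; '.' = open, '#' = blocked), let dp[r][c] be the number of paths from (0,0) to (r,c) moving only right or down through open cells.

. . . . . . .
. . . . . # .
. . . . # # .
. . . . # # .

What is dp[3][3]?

20

r\c   0   1   2   3   4   5   6
  0   1   1   1   1   1   1   1
  1   1   2   3   4   5   0   1
  2   1   3   6  10   0   0   1
  3   1   4  10  20   0   0   1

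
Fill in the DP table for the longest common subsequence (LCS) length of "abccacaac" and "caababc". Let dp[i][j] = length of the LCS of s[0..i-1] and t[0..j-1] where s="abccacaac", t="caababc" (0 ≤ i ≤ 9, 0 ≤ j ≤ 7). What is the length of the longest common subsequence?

   ''  c  a  a  b  a  b  c
''  0  0  0  0  0  0  0  0
 a  0  0  1  1  1  1  1  1
 b  0  0  1  1  2  2  2  2
 c  0  1  1  1  2  2  2  3
 c  0  1  1  1  2  2  2  3
 a  0  1  2  2  2  3  3  3
 c  0  1  2  2  2  3  3  4
 a  0  1  2  3  3  3  3  4
 a  0  1  2  3  3  4  4  4
 c  0  1  2  3  3  4  4  5

5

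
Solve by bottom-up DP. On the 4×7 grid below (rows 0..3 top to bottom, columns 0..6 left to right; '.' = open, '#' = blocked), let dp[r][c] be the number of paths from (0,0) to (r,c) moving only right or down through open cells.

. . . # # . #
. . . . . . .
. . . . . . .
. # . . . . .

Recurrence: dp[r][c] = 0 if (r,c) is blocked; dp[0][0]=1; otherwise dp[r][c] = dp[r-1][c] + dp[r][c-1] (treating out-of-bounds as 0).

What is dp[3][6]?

r\c   0   1   2   3   4   5   6
  0   1   1   1   0   0   0   0
  1   1   2   3   3   3   3   3
  2   1   3   6   9  12  15  18
  3   1   0   6  15  27  42  60

60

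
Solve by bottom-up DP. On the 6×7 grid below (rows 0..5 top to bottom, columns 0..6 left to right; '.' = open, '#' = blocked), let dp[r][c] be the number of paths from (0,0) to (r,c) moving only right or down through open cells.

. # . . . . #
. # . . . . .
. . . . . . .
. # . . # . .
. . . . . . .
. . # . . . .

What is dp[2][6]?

1

r\c   0   1   2   3   4   5   6
  0   1   0   0   0   0   0   0
  1   1   0   0   0   0   0   0
  2   1   1   1   1   1   1   1
  3   1   0   1   2   0   1   2
  4   1   1   2   4   4   5   7
  5   1   2   0   4   8  13  20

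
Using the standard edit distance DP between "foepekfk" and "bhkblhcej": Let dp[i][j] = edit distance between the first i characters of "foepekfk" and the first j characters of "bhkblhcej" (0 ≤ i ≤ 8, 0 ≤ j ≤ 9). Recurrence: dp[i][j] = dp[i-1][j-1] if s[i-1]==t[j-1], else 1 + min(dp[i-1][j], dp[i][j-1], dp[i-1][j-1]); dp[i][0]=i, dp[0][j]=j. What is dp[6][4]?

   ''  b  h  k  b  l  h  c  e  j
''  0  1  2  3  4  5  6  7  8  9
 f  1  1  2  3  4  5  6  7  8  9
 o  2  2  2  3  4  5  6  7  8  9
 e  3  3  3  3  4  5  6  7  7  8
 p  4  4  4  4  4  5  6  7  8  8
 e  5  5  5  5  5  5  6  7  7  8
 k  6  6  6  5  6  6  6  7  8  8
 f  7  7  7  6  6  7  7  7  8  9
 k  8  8  8  7  7  7  8  8  8  9

6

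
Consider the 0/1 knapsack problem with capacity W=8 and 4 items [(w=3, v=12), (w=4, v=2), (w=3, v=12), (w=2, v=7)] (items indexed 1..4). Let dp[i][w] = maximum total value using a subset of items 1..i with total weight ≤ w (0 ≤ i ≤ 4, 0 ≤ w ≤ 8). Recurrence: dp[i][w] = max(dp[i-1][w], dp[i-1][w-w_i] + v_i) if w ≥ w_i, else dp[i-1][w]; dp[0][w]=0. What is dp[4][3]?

12

i\w   0   1   2   3   4   5   6   7   8
  0   0   0   0   0   0   0   0   0   0
  1   0   0   0  12  12  12  12  12  12
  2   0   0   0  12  12  12  12  14  14
  3   0   0   0  12  12  12  24  24  24
  4   0   0   7  12  12  19  24  24  31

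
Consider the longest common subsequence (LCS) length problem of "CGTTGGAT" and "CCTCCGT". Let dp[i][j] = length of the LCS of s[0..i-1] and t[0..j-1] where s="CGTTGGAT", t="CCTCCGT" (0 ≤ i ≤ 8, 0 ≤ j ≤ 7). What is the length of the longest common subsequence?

   ''  C  C  T  C  C  G  T
''  0  0  0  0  0  0  0  0
 C  0  1  1  1  1  1  1  1
 G  0  1  1  1  1  1  2  2
 T  0  1  1  2  2  2  2  3
 T  0  1  1  2  2  2  2  3
 G  0  1  1  2  2  2  3  3
 G  0  1  1  2  2  2  3  3
 A  0  1  1  2  2  2  3  3
 T  0  1  1  2  2  2  3  4

4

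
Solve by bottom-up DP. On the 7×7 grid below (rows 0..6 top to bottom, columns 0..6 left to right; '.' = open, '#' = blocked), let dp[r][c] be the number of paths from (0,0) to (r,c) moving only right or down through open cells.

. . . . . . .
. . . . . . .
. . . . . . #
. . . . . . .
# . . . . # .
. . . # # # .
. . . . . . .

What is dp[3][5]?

56

r\c   0   1   2   3   4   5   6
  0   1   1   1   1   1   1   1
  1   1   2   3   4   5   6   7
  2   1   3   6  10  15  21   0
  3   1   4  10  20  35  56  56
  4   0   4  14  34  69   0  56
  5   0   4  18   0   0   0  56
  6   0   4  22  22  22  22  78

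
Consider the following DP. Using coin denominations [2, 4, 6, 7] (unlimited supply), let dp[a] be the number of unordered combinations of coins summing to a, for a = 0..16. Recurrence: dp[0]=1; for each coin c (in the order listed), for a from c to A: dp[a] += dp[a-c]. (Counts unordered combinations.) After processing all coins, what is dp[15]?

after  coin     0     1     2     3     4     5     6     7     8     9    10    11    12    13    14    15    16
          2     1     0     1     0     1     0     1     0     1     0     1     0     1     0     1     0     1
          4     1     0     1     0     2     0     2     0     3     0     3     0     4     0     4     0     5
          6     1     0     1     0     2     0     3     0     4     0     5     0     7     0     8     0    10
          7     1     0     1     0     2     0     3     1     4     1     5     2     7     3     9     4    11

4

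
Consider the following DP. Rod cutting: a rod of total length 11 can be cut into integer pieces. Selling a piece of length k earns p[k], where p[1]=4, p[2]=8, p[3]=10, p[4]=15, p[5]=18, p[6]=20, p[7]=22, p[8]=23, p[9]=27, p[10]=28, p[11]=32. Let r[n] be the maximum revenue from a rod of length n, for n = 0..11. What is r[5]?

20

   n    0    1    2    3    4    5    6    7    8    9   10   11
r[n]    0    4    8   12   16   20   24   28   32   36   40   44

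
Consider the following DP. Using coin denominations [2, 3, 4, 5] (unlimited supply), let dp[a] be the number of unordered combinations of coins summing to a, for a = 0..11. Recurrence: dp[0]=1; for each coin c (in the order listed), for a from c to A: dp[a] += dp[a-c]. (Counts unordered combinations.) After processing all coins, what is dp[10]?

after  coin     0     1     2     3     4     5     6     7     8     9    10    11
          2     1     0     1     0     1     0     1     0     1     0     1     0
          3     1     0     1     1     1     1     2     1     2     2     2     2
          4     1     0     1     1     2     1     3     2     4     3     5     4
          5     1     0     1     1     2     2     3     3     5     5     7     7

7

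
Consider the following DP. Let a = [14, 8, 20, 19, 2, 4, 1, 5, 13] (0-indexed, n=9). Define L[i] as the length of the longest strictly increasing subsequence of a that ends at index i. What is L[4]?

1

   i    0    1    2    3    4    5    6    7    8
a[i]   14    8   20   19    2    4    1    5   13
L[i]    1    1    2    2    1    2    1    3    4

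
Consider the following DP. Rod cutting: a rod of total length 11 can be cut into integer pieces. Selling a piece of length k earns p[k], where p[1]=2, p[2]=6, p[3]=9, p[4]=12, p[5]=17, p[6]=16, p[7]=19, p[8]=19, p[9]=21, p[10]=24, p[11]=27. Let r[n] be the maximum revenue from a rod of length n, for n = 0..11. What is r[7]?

   n    0    1    2    3    4    5    6    7    8    9   10   11
r[n]    0    2    6    9   12   17   19   23   26   29   34   36

23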